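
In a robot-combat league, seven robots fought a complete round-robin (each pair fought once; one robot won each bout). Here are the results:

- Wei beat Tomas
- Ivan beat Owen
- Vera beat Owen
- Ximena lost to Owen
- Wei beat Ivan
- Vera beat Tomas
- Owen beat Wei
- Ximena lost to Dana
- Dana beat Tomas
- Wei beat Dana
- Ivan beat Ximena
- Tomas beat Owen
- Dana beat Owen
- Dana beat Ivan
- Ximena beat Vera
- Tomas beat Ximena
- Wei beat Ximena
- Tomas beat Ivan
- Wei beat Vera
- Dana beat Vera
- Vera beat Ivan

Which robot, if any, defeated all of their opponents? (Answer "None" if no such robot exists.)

None

Highest win total is Wei with 5 (out of 6 possible).
Wei lost to Owen, so no robot went undefeated.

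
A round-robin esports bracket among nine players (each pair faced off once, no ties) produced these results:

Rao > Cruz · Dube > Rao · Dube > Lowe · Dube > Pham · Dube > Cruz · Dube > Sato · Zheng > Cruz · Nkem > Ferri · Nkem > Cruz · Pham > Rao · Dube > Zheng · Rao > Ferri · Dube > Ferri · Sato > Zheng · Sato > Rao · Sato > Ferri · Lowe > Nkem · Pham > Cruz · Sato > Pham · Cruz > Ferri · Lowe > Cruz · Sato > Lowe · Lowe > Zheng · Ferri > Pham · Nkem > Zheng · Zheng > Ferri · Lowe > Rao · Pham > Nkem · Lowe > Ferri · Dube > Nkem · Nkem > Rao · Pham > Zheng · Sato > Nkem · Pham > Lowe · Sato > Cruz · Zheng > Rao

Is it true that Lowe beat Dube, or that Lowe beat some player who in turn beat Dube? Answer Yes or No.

Lowe did not beat Dube directly.
Lowe beat Zheng, Ferri, Nkem, Rao, Cruz, but each of them lost to Dube. No two-step path.

No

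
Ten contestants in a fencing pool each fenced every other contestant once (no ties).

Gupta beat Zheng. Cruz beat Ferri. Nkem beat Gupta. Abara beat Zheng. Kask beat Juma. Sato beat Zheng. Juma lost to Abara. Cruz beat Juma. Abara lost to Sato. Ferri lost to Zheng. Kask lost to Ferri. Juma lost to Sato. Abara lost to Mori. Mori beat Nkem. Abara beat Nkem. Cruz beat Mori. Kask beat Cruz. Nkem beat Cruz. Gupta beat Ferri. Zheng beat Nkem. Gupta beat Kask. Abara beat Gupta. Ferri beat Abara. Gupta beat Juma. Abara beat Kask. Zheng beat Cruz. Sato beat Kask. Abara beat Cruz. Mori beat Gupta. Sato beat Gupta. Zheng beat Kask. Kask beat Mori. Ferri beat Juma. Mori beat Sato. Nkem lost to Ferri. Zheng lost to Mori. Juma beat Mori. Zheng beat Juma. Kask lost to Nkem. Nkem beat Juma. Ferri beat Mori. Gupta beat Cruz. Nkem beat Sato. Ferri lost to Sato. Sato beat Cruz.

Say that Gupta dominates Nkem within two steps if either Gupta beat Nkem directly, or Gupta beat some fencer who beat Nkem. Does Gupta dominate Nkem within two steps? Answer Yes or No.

Yes

Gupta did not beat Nkem directly.
Gupta beat Zheng, Ferri, Kask, Cruz, Juma. Of those, Zheng beat Nkem.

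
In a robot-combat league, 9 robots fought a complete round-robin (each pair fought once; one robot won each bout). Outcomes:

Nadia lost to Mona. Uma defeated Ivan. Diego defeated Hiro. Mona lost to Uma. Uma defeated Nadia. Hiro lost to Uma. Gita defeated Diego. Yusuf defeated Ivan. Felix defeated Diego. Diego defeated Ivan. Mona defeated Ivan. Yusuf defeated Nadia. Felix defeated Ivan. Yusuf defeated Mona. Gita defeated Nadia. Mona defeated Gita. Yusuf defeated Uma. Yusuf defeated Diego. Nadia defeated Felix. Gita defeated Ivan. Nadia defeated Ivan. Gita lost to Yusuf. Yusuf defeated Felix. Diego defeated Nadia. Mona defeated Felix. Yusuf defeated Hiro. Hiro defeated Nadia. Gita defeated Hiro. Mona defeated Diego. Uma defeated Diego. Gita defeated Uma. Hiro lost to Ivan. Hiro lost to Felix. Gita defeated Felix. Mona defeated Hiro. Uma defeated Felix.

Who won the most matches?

Win totals: Gita 6, Nadia 2, Yusuf 8, Hiro 1, Ivan 1, Diego 3, Uma 6, Mona 6, Felix 3.
Yusuf leads with 8 wins (next highest: 6).

Yusuf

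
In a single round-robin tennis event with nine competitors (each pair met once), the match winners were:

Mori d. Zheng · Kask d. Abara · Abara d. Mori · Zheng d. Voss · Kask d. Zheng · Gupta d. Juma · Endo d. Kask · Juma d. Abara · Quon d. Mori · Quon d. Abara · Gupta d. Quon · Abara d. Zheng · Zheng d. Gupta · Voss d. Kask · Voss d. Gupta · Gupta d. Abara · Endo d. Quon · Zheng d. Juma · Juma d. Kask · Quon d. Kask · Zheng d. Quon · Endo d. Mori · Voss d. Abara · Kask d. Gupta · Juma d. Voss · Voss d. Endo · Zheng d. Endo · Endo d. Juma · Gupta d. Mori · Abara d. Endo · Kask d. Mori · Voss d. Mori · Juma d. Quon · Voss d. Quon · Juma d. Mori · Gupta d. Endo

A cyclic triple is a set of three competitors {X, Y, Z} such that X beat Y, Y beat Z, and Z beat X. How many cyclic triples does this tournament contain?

Win totals: Quon 3, Zheng 5, Kask 4, Endo 4, Juma 5, Gupta 5, Mori 1, Voss 6, Abara 3.
A competitor with w wins dominates both others in C(w,2) triples; summing gives 3 + 10 + 6 + 6 + 10 + 10 + 0 + 15 + 3 = 63 transitive triples.
Total triples C(9,3) = 84, so cyclic triples = 84 − 63 = 21.

21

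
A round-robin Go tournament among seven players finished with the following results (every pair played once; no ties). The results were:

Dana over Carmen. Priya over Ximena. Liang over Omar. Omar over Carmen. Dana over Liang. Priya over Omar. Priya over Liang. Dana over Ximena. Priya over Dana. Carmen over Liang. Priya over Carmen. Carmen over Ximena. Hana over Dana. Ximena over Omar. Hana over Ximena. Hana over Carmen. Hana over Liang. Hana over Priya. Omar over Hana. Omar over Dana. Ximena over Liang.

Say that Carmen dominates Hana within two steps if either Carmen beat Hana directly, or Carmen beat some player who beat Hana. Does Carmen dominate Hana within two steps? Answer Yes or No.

Carmen did not beat Hana directly.
Carmen beat Liang, Ximena, but each of them lost to Hana. No two-step path.

No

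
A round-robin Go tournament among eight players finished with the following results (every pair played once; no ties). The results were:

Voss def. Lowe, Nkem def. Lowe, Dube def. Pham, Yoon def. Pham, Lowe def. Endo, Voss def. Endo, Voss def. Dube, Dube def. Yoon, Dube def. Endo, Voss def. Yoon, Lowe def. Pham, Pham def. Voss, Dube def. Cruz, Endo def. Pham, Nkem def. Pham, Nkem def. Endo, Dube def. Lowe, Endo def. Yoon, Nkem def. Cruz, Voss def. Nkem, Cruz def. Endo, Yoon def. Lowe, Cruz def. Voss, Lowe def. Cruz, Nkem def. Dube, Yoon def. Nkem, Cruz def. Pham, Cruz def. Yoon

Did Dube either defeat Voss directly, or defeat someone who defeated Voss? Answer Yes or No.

Yes

Dube did not beat Voss directly.
Dube beat Yoon, Cruz, Lowe, Endo, Pham. Of those, Cruz beat Voss.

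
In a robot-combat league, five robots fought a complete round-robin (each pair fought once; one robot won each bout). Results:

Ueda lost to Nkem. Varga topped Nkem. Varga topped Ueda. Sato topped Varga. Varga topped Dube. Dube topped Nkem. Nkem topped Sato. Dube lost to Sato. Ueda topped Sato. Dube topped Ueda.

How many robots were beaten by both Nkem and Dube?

1

Nkem beat: Sato, Ueda.
Dube beat: Nkem, Ueda.
Both beat: Ueda — 1.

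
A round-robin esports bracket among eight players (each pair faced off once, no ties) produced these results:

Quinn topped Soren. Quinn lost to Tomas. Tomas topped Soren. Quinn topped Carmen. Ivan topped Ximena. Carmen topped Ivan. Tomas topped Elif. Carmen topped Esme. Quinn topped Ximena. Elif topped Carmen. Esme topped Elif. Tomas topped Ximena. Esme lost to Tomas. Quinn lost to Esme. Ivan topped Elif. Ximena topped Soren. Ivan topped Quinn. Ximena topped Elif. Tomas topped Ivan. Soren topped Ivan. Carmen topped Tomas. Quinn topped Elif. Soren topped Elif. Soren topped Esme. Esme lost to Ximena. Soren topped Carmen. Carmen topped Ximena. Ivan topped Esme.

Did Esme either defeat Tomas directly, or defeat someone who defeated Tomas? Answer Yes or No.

No

Esme did not beat Tomas directly.
Esme beat Elif, Quinn, but each of them lost to Tomas. No two-step path.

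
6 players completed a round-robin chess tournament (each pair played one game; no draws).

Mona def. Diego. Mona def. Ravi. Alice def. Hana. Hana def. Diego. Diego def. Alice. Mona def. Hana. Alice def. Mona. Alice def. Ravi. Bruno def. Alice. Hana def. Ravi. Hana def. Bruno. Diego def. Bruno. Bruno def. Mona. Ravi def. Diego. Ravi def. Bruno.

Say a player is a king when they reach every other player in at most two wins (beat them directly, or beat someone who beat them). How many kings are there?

5

Hana reaches everyone (king).
Alice reaches everyone (king).
Mona reaches everyone (king).
Diego reaches everyone (king).
Bruno reaches everyone (king).
Ravi cannot reach Hana in two steps.
Kings: Hana, Alice, Mona, Diego, Bruno — 5.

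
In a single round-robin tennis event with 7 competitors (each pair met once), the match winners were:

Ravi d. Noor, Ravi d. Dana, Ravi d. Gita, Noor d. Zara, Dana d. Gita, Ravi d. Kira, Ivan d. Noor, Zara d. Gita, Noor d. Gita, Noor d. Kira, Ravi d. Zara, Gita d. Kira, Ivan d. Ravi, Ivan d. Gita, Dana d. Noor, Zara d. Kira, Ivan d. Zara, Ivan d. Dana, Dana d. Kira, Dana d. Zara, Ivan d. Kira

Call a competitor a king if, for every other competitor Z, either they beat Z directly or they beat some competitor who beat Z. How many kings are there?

Zara cannot reach Dana, Ivan, Noor, Ravi in two steps.
Dana cannot reach Ivan, Ravi in two steps.
Kira cannot reach Zara, Dana, Ivan, Noor, Gita, Ravi in two steps.
Ivan reaches everyone (king).
Noor cannot reach Dana, Ivan, Ravi in two steps.
Gita cannot reach Zara, Dana, Ivan, Noor, Ravi in two steps.
Ravi cannot reach Ivan in two steps.
Kings: Ivan — 1.

1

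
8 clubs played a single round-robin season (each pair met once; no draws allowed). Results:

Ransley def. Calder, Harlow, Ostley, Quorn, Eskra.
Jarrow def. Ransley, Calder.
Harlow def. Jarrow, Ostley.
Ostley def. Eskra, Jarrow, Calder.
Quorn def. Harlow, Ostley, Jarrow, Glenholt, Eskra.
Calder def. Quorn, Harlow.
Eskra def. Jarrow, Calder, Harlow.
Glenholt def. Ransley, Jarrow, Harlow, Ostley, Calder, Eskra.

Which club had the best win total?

Win totals: Glenholt 6, Quorn 5, Ostley 3, Calder 2, Ransley 5, Jarrow 2, Eskra 3, Harlow 2.
Glenholt leads with 6 wins (next highest: 5).

Glenholt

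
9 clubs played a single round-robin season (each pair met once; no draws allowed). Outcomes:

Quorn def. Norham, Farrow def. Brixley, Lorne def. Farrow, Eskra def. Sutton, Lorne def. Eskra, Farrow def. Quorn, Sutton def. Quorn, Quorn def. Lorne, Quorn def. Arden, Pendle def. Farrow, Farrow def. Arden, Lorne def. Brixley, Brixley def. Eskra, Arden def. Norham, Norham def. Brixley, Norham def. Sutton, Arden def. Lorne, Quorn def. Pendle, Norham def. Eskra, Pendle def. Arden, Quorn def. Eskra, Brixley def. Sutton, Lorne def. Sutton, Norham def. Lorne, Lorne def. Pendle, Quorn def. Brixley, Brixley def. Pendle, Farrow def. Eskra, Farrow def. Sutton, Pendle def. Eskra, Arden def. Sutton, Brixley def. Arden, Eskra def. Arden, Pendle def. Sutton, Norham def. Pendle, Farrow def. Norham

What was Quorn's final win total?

6

Quorn's results: beat Norham, Lorne, Arden, Eskra, Brixley, Pendle; lost to Sutton, Farrow.
That is 6 wins.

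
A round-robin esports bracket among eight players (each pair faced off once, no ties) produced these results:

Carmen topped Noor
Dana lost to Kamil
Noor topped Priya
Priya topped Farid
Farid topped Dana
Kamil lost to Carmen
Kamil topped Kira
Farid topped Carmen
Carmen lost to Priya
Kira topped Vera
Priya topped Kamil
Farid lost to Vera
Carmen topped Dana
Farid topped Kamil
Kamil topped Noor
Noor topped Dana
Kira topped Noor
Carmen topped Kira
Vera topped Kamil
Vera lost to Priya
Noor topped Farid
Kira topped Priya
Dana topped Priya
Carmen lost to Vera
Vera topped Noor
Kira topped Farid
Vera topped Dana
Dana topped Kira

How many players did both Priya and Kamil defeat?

0

Priya beat: Carmen, Kamil, Farid, Vera.
Kamil beat: Kira, Noor, Dana.
No one was beaten by both.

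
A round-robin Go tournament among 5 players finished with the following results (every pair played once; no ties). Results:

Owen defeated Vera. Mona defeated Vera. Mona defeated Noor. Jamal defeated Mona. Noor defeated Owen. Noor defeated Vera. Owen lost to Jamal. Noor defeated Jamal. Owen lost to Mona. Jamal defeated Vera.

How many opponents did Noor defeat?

Noor's results: beat Owen, Jamal, Vera; lost to Mona.
That is 3 wins.

3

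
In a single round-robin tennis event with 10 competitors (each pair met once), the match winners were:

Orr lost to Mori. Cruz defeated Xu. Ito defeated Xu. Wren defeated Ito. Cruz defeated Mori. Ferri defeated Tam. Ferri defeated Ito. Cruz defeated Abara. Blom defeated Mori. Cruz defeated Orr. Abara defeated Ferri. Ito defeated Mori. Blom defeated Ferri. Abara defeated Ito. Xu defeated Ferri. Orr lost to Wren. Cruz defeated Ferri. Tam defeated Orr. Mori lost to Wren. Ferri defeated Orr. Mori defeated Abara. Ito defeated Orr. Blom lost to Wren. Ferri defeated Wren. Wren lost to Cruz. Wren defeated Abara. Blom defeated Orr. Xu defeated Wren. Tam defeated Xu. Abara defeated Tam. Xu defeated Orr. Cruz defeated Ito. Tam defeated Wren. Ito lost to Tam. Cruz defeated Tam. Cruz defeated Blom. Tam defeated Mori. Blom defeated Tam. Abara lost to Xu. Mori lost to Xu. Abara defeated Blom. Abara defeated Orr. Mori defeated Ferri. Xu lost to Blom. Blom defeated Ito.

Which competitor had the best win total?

Win totals: Ferri 4, Abara 5, Ito 3, Xu 5, Cruz 9, Tam 5, Orr 0, Blom 6, Mori 3, Wren 5.
Cruz leads with 9 wins (next highest: 6).

Cruz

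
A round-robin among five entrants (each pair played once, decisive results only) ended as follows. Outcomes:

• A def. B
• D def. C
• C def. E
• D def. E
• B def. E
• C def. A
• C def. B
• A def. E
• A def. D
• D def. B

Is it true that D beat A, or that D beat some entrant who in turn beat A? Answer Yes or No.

Yes

D did not beat A directly.
D beat B, C, E. Of those, C beat A.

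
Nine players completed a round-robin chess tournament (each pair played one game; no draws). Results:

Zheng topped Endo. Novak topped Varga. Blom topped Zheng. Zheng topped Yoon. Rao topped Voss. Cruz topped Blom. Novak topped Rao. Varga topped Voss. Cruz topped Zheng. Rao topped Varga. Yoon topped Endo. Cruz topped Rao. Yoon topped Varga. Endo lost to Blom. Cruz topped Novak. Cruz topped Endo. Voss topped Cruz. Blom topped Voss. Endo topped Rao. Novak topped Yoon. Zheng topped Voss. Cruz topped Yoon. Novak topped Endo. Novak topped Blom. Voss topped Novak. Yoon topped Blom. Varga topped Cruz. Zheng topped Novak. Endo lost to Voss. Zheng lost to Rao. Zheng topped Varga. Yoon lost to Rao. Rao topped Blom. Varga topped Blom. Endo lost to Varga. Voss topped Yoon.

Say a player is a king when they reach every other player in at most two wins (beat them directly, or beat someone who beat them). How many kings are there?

7

Voss reaches everyone (king).
Yoon cannot reach Novak in two steps.
Blom reaches everyone (king).
Rao reaches everyone (king).
Novak reaches everyone (king).
Endo cannot reach Novak, Cruz in two steps.
Zheng reaches everyone (king).
Varga reaches everyone (king).
Cruz reaches everyone (king).
Kings: Voss, Blom, Rao, Novak, Zheng, Varga, Cruz — 7.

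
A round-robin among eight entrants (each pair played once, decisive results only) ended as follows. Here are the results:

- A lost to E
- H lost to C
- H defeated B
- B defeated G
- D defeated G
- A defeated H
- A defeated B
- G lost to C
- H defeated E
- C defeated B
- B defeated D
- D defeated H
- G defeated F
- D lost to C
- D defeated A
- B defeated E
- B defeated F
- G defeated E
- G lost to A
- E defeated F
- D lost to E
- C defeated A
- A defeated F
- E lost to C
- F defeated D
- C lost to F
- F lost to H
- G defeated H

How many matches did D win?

D's results: beat A, G, H; lost to B, C, E, F.
That is 3 wins.

3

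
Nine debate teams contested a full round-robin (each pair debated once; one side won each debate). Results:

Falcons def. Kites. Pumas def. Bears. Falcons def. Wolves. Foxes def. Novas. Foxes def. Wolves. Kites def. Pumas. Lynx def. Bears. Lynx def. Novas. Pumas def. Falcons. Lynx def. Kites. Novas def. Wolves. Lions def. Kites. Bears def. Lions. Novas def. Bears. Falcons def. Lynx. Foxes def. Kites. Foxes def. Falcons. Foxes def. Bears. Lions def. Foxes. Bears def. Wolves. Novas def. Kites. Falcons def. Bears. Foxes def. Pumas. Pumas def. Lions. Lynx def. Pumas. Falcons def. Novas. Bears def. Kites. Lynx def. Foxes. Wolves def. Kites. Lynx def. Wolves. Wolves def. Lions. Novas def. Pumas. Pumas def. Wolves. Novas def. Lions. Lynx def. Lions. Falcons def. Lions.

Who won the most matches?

Win totals: Foxes 6, Lynx 7, Falcons 6, Pumas 4, Kites 1, Lions 2, Wolves 2, Novas 5, Bears 3.
Lynx leads with 7 wins (next highest: 6).

Lynx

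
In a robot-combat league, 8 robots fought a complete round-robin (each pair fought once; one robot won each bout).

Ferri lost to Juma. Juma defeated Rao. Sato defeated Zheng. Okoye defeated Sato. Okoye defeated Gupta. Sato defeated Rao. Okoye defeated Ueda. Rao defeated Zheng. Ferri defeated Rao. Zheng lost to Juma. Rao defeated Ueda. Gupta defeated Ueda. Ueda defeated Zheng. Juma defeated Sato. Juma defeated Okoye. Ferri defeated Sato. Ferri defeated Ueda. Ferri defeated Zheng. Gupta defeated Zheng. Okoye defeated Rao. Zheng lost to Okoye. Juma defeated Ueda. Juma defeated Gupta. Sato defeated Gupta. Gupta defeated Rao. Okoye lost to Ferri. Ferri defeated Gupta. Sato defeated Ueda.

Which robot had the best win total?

Juma

Win totals: Rao 2, Sato 4, Gupta 3, Juma 7, Zheng 0, Ferri 6, Okoye 5, Ueda 1.
Juma leads with 7 wins (next highest: 6).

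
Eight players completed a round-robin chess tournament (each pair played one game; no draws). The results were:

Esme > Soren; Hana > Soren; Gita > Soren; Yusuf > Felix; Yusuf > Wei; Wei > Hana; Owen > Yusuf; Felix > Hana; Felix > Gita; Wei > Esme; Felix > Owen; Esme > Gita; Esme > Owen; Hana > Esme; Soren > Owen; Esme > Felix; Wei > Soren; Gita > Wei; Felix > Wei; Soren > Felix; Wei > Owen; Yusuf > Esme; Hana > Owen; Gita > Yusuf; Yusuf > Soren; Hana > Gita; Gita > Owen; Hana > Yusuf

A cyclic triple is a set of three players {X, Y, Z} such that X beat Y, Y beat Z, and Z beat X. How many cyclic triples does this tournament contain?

Win totals: Yusuf 4, Gita 4, Owen 1, Hana 5, Soren 2, Esme 4, Felix 4, Wei 4.
A player with w wins dominates both others in C(w,2) triples; summing gives 6 + 6 + 0 + 10 + 1 + 6 + 6 + 6 = 41 transitive triples.
Total triples C(8,3) = 56, so cyclic triples = 56 − 41 = 15.

15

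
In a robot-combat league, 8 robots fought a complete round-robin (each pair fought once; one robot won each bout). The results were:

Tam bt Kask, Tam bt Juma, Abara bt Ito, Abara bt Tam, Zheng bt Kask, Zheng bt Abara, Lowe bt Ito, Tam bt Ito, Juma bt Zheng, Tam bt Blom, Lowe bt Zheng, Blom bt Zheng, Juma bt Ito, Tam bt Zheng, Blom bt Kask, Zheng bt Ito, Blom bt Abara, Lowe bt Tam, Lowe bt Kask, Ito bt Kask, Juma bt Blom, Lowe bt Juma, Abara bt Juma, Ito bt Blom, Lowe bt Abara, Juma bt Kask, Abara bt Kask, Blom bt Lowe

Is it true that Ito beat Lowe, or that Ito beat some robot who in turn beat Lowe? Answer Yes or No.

Ito did not beat Lowe directly.
Ito beat Blom, Kask. Of those, Blom beat Lowe.

Yes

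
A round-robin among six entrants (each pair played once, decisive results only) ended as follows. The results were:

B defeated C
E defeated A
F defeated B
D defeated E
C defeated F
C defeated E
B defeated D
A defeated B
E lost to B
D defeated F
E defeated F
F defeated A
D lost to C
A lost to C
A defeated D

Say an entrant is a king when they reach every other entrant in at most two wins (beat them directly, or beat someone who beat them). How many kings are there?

4

A reaches everyone (king).
B reaches everyone (king).
C reaches everyone (king).
D cannot reach C in two steps.
E cannot reach C in two steps.
F reaches everyone (king).
Kings: A, B, C, F — 4.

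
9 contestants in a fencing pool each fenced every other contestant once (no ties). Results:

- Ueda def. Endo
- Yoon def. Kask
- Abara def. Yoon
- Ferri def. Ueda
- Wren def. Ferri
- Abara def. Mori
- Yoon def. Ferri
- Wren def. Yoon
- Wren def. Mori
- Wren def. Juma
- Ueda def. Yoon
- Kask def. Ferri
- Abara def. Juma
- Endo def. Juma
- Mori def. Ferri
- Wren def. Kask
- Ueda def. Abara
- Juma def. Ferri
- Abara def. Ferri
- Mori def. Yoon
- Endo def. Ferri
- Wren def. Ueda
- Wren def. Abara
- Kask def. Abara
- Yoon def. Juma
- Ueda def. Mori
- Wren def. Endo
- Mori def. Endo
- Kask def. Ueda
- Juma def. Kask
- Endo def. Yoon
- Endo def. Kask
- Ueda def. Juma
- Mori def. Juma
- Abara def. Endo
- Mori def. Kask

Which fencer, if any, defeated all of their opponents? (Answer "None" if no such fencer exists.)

Wren

Wren has 8 wins out of 8 opponents — a perfect record.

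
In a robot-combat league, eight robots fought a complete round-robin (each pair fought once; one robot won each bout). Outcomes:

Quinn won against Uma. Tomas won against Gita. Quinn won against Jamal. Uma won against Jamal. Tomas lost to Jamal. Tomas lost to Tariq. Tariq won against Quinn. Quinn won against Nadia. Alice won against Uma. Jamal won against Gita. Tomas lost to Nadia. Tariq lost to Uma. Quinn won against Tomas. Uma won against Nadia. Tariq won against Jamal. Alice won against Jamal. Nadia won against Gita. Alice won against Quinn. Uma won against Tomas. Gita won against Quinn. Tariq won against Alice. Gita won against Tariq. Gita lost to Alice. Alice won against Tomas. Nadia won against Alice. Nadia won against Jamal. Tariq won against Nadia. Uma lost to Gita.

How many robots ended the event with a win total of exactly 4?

3

Win totals: Tomas 1, Jamal 2, Alice 5, Tariq 5, Quinn 4, Uma 4, Gita 3, Nadia 4.
Exactly 4: Quinn, Uma, Nadia — 3 robots.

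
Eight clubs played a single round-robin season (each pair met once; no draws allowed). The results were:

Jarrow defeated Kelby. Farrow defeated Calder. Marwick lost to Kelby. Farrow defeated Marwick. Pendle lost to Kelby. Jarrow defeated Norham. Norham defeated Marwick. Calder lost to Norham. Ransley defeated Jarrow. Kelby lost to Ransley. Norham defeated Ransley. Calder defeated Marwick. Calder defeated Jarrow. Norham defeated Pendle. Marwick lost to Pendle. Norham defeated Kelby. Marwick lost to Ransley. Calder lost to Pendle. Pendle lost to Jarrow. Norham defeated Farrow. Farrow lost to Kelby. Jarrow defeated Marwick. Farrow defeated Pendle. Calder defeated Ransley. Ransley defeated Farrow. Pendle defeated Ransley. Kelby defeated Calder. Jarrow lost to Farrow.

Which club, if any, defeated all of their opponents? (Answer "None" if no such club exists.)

None

Highest win total is Norham with 6 (out of 7 possible).
Norham lost to Jarrow, so no club went undefeated.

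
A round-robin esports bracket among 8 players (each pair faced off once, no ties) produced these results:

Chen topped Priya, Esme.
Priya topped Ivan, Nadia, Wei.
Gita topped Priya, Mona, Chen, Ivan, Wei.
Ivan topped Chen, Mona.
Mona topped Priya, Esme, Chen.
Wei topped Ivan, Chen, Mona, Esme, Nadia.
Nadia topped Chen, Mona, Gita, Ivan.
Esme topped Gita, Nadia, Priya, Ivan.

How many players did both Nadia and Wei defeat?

Nadia beat: Ivan, Gita, Mona, Chen.
Wei beat: Ivan, Nadia, Mona, Esme, Chen.
Both beat: Ivan, Mona, Chen — 3.

3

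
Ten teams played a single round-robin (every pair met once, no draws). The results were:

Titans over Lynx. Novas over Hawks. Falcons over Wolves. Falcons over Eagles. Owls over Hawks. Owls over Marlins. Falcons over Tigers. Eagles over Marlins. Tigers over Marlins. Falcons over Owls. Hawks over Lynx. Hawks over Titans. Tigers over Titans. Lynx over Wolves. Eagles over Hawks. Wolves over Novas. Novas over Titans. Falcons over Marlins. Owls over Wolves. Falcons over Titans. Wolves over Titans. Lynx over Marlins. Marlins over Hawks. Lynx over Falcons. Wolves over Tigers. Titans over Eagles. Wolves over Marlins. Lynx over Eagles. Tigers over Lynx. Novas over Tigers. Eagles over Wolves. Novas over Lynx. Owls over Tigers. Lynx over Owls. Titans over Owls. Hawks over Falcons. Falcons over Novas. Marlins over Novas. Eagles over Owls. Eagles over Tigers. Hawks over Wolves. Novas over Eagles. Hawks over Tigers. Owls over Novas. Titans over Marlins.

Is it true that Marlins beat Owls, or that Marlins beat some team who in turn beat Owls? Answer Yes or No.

No

Marlins did not beat Owls directly.
Marlins beat Novas, Hawks, but each of them lost to Owls. No two-step path.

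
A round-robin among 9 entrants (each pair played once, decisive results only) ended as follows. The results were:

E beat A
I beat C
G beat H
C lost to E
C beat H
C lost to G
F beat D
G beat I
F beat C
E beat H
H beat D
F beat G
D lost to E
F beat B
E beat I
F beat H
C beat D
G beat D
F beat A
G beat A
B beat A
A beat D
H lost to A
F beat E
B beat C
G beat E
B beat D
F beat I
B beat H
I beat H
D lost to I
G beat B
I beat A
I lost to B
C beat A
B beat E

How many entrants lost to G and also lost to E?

5

G beat: A, B, C, D, E, H, I.
E beat: A, C, D, H, I.
Both beat: A, C, D, H, I — 5.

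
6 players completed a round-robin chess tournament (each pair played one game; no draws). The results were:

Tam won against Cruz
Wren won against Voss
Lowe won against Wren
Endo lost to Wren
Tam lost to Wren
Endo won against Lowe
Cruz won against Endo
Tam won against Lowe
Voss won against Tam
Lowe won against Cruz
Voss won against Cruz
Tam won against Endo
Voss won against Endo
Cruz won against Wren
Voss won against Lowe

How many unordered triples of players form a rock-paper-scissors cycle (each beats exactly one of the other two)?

6

Of the C(6,3) = 20 triples, the cyclic ones are: {Voss, Wren, Cruz}; {Voss, Wren, Lowe}; {Tam, Wren, Cruz}; {Tam, Wren, Lowe}; {Wren, Lowe, Endo}; {Cruz, Lowe, Endo}.
That is 6.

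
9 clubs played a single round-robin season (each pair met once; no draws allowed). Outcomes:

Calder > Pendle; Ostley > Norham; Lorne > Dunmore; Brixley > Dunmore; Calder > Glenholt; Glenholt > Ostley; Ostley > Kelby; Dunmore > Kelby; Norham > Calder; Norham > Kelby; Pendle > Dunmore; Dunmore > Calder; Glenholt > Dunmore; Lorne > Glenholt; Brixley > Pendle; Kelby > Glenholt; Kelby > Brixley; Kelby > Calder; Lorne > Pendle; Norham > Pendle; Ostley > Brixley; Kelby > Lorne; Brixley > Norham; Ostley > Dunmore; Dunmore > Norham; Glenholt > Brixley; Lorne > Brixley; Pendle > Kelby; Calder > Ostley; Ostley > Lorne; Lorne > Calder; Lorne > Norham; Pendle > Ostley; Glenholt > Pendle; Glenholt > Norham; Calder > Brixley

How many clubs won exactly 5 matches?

2

Win totals: Glenholt 5, Dunmore 3, Calder 4, Lorne 6, Ostley 5, Pendle 3, Brixley 3, Norham 3, Kelby 4.
Exactly 5: Glenholt, Ostley — 2 clubs.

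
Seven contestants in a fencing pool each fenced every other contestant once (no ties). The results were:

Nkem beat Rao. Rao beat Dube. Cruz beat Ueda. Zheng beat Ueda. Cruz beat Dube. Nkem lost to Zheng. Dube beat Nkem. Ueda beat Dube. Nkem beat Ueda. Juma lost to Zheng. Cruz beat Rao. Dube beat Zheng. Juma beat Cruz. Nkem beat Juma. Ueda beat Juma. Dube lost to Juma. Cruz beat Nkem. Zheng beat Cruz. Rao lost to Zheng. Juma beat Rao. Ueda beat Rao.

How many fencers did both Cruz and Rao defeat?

1

Cruz beat: Ueda, Nkem, Dube, Rao.
Rao beat: Dube.
Both beat: Dube — 1.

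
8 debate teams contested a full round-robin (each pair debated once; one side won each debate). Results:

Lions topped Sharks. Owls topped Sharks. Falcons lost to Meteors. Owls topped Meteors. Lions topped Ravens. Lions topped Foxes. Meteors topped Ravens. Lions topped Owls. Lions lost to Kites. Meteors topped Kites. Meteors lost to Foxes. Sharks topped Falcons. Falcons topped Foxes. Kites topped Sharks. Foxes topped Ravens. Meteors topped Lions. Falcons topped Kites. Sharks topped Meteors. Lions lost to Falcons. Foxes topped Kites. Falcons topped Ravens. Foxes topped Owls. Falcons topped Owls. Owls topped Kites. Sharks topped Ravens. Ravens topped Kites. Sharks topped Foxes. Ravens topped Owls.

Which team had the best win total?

Win totals: Foxes 4, Ravens 2, Sharks 4, Lions 4, Owls 3, Falcons 5, Kites 2, Meteors 4.
Falcons leads with 5 wins (next highest: 4).

Falcons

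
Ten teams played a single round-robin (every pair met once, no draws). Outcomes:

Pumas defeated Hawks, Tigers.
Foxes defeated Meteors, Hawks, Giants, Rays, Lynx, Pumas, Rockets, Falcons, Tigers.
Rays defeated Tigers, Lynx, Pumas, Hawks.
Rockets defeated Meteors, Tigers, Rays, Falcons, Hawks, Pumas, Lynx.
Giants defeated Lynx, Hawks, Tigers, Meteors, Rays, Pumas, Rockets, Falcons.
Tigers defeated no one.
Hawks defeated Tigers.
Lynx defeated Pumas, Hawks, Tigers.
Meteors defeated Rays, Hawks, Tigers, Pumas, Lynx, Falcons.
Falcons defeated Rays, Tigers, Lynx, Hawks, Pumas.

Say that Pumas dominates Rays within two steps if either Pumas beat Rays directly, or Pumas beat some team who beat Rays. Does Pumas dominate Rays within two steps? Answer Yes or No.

Pumas did not beat Rays directly.
Pumas beat Tigers, Hawks, but each of them lost to Rays. No two-step path.

No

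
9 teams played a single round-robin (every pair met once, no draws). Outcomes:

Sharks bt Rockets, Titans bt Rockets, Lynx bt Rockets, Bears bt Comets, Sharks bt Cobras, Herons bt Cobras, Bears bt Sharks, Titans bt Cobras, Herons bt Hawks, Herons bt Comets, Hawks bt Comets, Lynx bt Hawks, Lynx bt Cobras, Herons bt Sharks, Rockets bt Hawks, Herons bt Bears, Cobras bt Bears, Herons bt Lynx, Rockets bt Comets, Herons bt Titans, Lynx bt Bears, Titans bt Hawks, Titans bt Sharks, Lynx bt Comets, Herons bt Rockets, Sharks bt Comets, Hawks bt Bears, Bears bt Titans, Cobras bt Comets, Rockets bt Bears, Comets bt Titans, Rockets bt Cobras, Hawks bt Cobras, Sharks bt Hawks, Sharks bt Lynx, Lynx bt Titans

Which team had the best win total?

Win totals: Bears 3, Sharks 5, Titans 4, Comets 1, Hawks 3, Rockets 4, Cobras 2, Herons 8, Lynx 6.
Herons leads with 8 wins (next highest: 6).

Herons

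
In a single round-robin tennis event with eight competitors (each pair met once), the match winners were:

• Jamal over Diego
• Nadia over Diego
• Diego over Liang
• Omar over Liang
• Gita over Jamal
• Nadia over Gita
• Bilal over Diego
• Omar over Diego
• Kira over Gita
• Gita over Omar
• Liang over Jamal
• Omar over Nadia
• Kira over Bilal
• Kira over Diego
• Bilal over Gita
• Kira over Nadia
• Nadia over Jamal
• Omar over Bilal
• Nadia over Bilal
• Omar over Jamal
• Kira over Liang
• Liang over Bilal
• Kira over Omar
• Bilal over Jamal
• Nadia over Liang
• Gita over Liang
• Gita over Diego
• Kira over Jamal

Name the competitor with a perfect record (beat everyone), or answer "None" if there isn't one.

Kira has 7 wins out of 7 opponents — a perfect record.

Kira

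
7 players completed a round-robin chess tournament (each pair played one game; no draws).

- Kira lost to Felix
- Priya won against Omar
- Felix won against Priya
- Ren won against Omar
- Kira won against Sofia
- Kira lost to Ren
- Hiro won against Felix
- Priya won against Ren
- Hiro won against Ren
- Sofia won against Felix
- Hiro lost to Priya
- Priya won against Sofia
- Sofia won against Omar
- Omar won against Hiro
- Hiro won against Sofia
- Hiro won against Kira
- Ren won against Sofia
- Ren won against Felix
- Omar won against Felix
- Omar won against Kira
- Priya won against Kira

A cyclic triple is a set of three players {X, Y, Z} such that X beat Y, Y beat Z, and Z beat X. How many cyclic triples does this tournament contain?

8

Win totals: Priya 5, Omar 3, Kira 1, Felix 2, Hiro 4, Ren 4, Sofia 2.
A player with w wins dominates both others in C(w,2) triples; summing gives 10 + 3 + 0 + 1 + 6 + 6 + 1 = 27 transitive triples.
Total triples C(7,3) = 35, so cyclic triples = 35 − 27 = 8.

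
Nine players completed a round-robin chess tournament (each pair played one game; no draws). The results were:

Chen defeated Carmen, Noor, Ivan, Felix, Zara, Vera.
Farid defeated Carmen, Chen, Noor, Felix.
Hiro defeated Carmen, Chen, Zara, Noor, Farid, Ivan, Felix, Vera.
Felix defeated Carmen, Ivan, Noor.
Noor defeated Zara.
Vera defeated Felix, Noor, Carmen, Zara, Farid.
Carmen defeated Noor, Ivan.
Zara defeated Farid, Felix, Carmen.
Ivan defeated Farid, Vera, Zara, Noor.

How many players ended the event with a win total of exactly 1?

1

Win totals: Vera 5, Hiro 8, Chen 6, Noor 1, Carmen 2, Zara 3, Felix 3, Ivan 4, Farid 4.
Exactly 1: Noor — 1 player.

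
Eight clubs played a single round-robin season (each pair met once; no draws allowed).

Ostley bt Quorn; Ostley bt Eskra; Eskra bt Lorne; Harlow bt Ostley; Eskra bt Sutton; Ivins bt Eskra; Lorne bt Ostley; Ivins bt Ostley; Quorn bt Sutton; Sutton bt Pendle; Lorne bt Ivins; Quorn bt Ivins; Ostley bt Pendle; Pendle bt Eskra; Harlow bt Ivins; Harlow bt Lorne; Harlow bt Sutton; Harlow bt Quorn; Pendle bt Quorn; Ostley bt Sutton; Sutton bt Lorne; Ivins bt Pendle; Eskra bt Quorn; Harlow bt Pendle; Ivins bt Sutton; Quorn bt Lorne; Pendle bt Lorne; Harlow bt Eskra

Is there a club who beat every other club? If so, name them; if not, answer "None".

Harlow

Harlow has 7 wins out of 7 opponents — a perfect record.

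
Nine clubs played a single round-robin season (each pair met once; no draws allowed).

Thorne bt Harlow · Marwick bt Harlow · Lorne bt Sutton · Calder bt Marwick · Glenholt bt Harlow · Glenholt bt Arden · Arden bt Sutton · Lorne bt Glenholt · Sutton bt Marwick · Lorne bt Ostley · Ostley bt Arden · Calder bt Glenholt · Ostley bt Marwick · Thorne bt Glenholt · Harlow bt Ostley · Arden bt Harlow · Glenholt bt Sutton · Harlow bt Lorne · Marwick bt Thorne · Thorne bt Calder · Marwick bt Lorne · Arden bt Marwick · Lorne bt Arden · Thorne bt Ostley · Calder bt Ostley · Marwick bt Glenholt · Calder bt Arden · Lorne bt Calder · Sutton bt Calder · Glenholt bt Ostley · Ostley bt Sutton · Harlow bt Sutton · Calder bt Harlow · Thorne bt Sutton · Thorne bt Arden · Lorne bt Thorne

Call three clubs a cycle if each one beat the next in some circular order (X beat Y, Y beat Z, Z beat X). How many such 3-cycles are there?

22

Win totals: Lorne 6, Ostley 3, Arden 3, Glenholt 4, Thorne 6, Harlow 3, Marwick 4, Calder 5, Sutton 2.
A club with w wins dominates both others in C(w,2) triples; summing gives 15 + 3 + 3 + 6 + 15 + 3 + 6 + 10 + 1 = 62 transitive triples.
Total triples C(9,3) = 84, so cyclic triples = 84 − 62 = 22.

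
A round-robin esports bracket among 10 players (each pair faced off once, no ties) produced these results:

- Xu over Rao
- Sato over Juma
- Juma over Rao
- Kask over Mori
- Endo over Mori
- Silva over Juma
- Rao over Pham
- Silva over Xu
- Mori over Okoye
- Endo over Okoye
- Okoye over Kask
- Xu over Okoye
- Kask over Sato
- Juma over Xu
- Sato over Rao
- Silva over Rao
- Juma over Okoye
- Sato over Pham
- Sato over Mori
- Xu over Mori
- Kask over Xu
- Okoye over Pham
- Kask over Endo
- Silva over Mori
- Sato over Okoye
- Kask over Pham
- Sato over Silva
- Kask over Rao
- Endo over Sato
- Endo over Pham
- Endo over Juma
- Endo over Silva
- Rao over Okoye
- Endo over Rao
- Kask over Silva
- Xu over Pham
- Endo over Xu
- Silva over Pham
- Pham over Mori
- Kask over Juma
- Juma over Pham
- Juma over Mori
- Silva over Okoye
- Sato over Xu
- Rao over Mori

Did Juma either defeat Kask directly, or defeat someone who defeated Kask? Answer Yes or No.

Yes

Juma did not beat Kask directly.
Juma beat Pham, Okoye, Mori, Xu, Rao. Of those, Okoye beat Kask.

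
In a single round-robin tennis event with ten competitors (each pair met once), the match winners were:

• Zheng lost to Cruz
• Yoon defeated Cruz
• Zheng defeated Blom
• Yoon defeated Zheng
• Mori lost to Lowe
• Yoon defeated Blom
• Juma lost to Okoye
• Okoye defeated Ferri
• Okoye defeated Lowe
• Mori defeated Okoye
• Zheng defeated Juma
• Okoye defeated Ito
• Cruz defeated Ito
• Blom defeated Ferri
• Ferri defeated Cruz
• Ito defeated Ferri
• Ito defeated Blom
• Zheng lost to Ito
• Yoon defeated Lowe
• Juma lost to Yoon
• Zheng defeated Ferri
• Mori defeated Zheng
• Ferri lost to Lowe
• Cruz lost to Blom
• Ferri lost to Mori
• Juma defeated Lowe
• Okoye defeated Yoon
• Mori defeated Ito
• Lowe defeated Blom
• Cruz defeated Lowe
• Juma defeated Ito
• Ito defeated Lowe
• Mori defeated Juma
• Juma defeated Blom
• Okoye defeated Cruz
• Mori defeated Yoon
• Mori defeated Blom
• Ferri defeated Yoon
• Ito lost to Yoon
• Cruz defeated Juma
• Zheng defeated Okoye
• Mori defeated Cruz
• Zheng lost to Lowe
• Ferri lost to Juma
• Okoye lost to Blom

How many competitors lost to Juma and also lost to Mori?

3

Juma beat: Ito, Lowe, Ferri, Blom.
Mori beat: Ito, Ferri, Okoye, Yoon, Blom, Zheng, Cruz, Juma.
Both beat: Ito, Ferri, Blom — 3.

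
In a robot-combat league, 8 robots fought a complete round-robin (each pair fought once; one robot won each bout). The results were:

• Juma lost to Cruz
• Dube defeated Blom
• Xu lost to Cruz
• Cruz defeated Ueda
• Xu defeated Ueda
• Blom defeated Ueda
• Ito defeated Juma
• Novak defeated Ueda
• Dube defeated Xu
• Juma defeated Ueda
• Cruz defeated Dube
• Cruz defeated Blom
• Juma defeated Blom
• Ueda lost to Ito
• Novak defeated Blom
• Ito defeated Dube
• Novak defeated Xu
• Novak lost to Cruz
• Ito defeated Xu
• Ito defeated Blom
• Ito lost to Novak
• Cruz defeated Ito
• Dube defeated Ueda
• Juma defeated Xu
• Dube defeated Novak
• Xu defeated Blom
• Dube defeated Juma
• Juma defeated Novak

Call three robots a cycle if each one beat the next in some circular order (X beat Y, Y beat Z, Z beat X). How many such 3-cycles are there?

2

Win totals: Cruz 7, Ito 5, Dube 5, Ueda 0, Xu 2, Blom 1, Novak 4, Juma 4.
A robot with w wins dominates both others in C(w,2) triples; summing gives 21 + 10 + 10 + 0 + 1 + 0 + 6 + 6 = 54 transitive triples.
Total triples C(8,3) = 56, so cyclic triples = 56 − 54 = 2.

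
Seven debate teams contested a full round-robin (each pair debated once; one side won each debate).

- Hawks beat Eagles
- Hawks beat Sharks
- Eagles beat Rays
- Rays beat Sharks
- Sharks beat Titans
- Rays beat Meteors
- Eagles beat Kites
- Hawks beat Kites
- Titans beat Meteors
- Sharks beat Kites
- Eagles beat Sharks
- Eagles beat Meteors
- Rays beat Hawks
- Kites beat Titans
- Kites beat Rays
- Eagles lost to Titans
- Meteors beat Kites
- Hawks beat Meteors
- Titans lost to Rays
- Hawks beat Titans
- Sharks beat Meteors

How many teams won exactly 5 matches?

1

Win totals: Titans 2, Sharks 3, Meteors 1, Hawks 5, Eagles 4, Kites 2, Rays 4.
Exactly 5: Hawks — 1 team.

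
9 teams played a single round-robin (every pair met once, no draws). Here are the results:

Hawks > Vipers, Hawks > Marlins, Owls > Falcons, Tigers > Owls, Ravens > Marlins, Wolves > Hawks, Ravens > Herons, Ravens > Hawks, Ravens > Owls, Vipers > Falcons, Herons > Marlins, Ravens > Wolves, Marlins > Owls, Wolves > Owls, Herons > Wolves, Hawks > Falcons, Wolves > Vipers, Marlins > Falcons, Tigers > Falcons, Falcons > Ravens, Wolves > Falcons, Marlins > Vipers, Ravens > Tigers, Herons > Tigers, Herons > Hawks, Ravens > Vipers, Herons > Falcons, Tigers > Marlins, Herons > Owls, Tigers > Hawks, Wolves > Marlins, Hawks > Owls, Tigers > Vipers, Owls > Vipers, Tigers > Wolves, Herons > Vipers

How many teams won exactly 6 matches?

1

Win totals: Vipers 1, Ravens 7, Falcons 1, Herons 7, Marlins 3, Owls 2, Wolves 5, Hawks 4, Tigers 6.
Exactly 6: Tigers — 1 team.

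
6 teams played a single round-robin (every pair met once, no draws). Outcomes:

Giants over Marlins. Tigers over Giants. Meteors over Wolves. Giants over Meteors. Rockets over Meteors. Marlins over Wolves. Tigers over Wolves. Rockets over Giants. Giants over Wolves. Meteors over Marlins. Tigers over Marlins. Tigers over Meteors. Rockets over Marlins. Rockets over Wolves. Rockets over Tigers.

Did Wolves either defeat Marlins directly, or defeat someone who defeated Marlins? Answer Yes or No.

Wolves did not beat Marlins directly.
Wolves beat no one, so there is no intermediate team.

No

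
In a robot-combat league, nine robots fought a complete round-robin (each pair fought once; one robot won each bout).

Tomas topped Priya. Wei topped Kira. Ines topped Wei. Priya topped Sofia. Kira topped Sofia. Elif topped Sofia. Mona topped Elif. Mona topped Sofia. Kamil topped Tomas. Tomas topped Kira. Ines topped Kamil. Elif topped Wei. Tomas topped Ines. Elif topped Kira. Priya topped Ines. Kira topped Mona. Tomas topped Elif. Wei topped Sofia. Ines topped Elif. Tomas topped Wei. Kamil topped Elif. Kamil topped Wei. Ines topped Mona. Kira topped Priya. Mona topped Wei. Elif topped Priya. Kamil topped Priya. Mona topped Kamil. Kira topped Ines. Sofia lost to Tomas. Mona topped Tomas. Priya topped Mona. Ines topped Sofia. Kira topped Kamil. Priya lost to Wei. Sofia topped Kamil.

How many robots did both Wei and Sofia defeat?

0

Wei beat: Sofia, Priya, Kira.
Sofia beat: Kamil.
No one was beaten by both.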